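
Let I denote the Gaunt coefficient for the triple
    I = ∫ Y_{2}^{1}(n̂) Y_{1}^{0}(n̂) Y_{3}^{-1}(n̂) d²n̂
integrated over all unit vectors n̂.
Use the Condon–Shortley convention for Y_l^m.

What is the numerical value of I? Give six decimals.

-0.233597

m-sum 0 ✓  L=6 even ✓  1≤3≤3 ✓
Π(2lᵢ+1) = 5×3×7 = 105
triangle coeff Δ(2,1,3) = 1/105
Σ_t [0,0]: t=0:+1/4 = 1/4
(3j)²=3/35 [(2 1 3; 0 0 0)], sign=-1
Σ_t [0,0]: t=0:+1/6 = 1/6
(3j)²=8/105 [(2 1 3; 1 0 -1)], sign=+1
⇒ 4πI² = 24/35
I = (-1)√(24/35/(4π)) = -0.23359668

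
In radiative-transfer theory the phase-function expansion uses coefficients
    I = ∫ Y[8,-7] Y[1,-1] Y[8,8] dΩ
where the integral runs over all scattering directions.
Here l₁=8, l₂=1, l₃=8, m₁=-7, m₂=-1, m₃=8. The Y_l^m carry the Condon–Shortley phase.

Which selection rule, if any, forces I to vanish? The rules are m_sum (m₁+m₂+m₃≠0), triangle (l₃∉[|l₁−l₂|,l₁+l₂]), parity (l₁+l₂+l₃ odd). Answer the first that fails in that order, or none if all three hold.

m₁+m₂+m₃ = -7 − 1 + 8 = 0  ✓
triangle: |8−1|=7 ≤ l₃=8 ≤ 8+1=9  ✓
parity: l₁+l₂+l₃ = 17 is odd  ✗

parity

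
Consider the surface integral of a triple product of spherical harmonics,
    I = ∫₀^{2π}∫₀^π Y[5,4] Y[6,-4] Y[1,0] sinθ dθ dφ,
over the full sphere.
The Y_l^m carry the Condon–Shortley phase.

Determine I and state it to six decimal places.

Checks pass: Σm=0; 12 even; l₃=1∈[1,11].
(2·5+1)(2·6+1)(2·1+1) = 429
Δ: 10! 0! 2! / 13! → 1/858
sum: t=5:−1/14400 = -1/14400
3j²(5 6 1; 0 0 0) = Δ·Π!·Σ² = 6/143  (sign +1)
sum: t=1:−1/362880 = -1/362880
3j²(5 6 1; 4 -4 0) = Δ·Π!·Σ² = 10/429  (sign +1)
combine: 4πI² = 429·6/143·10/429 = 60/143
take √, sign +1: I = 0.18272698

0.182727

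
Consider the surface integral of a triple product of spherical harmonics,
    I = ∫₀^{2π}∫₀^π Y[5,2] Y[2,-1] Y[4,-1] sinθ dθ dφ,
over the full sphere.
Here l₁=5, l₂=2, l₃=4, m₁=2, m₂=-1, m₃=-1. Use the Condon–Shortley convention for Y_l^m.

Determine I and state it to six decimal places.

Σlᵢ=11 odd — θ-integrand is odd under cosθ→−cosθ; I=0

0.000000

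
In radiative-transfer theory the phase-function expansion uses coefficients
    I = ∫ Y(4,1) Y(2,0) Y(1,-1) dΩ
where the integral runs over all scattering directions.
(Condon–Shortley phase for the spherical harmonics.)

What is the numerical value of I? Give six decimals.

triangle: need 2≤l₃≤6, have 1; I=0

0.000000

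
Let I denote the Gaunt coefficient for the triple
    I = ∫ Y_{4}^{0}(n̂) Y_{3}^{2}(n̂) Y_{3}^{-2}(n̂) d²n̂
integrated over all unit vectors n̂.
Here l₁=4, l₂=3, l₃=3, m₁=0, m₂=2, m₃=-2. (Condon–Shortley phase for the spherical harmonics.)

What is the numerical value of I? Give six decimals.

Checks pass: Σm=0; 10 even; l₃=3∈[1,7].
(2·4+1)(2·3+1)(2·3+1) = 441
Δ: 4! 4! 2! / 11! → 1/34650
sum: t=1:−1/72 t=2:+1/16 t=3:−1/72 = 5/144
3j²(4 3 3; 0 0 0) = Δ·Π!·Σ² = 2/77  (sign -1)
sum: t=3:−1/72 t=4:+1/576 = -7/576
3j²(4 3 3; 0 2 -2) = Δ·Π!·Σ² = 7/198  (sign +1)
combine: 4πI² = 441·2/77·7/198 = 49/121
take √, sign -1: I = -0.17951487

-0.179515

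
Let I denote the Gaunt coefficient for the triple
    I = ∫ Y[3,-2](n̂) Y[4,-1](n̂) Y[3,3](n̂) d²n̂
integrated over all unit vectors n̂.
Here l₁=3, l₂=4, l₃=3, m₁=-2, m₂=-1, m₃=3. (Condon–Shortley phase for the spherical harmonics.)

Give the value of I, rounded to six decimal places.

0.140463

m-sum 0 ✓  L=10 even ✓  1≤3≤7 ✓
Π(2lᵢ+1) = 7×9×7 = 441
triangle coeff Δ(3,4,3) = 1/34650
Σ_t [1,3]: t=1:−1/72 t=2:+1/16 t=3:−1/72 = 5/144
(3j)²=2/77 [(3 4 3; 0 0 0)], sign=-1
Σ_t [3,3]: t=3:−1/288 = -1/288
(3j)²=5/231 [(3 4 3; -2 -1 3)], sign=-1
⇒ 4πI² = 30/121
I = (+1)√(30/121/(4π)) = 0.14046335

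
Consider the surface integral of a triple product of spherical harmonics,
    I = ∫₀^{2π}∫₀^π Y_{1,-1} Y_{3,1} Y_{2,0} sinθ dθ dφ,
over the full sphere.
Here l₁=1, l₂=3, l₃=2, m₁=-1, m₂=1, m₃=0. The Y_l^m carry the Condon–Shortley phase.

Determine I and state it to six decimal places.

m-sum 0 ✓  L=6 even ✓  2≤2≤4 ✓
Π(2lᵢ+1) = 3×7×5 = 105
triangle coeff Δ(1,3,2) = 1/105
Σ_t [1,1]: t=1:−1/4 = -1/4
(3j)²=3/35 [(1 3 2; 0 0 0)], sign=-1
Σ_t [2,2]: t=2:+1/8 = 1/8
(3j)²=2/35 [(1 3 2; -1 1 0)], sign=+1
⇒ 4πI² = 18/35
I = (-1)√(18/35/(4π)) = -0.20230066

-0.202301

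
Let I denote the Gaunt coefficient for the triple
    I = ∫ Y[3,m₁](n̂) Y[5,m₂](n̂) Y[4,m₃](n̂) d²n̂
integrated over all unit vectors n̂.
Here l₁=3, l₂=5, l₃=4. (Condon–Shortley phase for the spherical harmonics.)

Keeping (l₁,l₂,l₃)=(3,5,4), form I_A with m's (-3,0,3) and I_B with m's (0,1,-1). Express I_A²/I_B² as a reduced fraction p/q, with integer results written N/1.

525/722

Same 3,5,4: normalisation and zero-m 3j drop out of the ratio.
A: Δ: 4! 2! 6! / 13! → 1/180180; sum: t=4:+1/5760 = 1/5760; 3j²(3 5 4; -3 0 3) = Δ·Π!·Σ² = 5/572  (sign -1)
B: Δ: 4! 2! 6! / 13! → 1/180180; sum: t=1:−1/1440 t=2:+1/192 t=3:−1/432 = 19/8640; 3j²(3 5 4; 0 1 -1) = Δ·Π!·Σ² = 361/30030  (sign -1)
I_A²/I_B² = (5/572)/(361/30030) = 525/722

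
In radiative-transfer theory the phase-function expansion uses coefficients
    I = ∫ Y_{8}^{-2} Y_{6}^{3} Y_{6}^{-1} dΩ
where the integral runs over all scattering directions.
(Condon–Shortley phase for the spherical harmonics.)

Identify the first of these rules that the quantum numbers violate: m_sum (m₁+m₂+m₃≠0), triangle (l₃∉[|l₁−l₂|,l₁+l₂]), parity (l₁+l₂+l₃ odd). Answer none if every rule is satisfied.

none

azimuthal sum: -2 + 3 − 1 = 0  ✓
2 ≤ 6 ≤ 14 (triangle on l)  ✓
L = 8 + 6 + 6 = 20 (even)  ✓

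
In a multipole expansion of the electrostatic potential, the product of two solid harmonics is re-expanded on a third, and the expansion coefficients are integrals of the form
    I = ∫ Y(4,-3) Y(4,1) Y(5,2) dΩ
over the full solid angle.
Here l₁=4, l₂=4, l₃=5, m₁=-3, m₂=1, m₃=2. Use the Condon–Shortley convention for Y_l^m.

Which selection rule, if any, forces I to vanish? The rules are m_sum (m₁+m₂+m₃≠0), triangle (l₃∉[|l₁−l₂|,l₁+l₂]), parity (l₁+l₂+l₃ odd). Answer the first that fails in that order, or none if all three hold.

Σmᵢ = 0  ✓
l₃∈[|l₁−l₂|,l₁+l₂]=[0,8], have l₃=5  ✓
Σlᵢ = 13 ⇒ odd  ✗

parity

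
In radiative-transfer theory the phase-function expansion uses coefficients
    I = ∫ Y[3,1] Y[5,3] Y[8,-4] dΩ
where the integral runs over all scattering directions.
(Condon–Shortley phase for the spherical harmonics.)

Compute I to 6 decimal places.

Rules hold: Σm=0, L=16 even, 2≤8≤8.
N = 7·11·17 = 1309
Δ = 0!·6!·10!/17! = 1/136136
Racah Σ t=0..0: t=0:+1/518400 = 1/518400
⇒ 3j(3 5 8; 0 0 0)² = 56/2431, sgn +1
Racah Σ t=0..0: t=0:+1/3870720 = 1/3870720
⇒ 3j(3 5 8; 1 3 -4)² = 135/6188, sgn +1
4πI² = N·(3j₀)²·(3jₘ)² = 1890/2873
I = +1·√(0.657849/4π) = 0.22880113

0.228801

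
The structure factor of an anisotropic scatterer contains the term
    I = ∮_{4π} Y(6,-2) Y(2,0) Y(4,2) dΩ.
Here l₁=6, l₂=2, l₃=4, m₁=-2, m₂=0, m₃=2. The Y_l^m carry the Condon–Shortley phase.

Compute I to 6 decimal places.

Rules hold: Σm=0, L=12 even, 4≤4≤8.
N = 13·5·9 = 585
Δ = 4!·8!·0!/13! = 1/6435
Racah Σ t=2..2: t=2:+1/2304 = 1/2304
⇒ 3j(6 2 4; 0 0 0)² = 5/143, sgn +1
Racah Σ t=2..2: t=2:+1/5760 = 1/5760
⇒ 3j(6 2 4; -2 0 2)² = 56/2145, sgn +1
4πI² = N·(3j₀)²·(3jₘ)² = 840/1573
I = +1·√(0.534011/4π) = 0.20614383

0.206144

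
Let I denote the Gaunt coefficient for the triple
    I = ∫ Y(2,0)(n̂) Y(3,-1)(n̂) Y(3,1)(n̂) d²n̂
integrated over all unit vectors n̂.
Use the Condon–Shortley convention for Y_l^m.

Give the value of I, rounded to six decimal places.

-0.126157

Rules hold: Σm=0, L=8 even, 1≤3≤5.
N = 5·7·7 = 245
Δ = 2!·2!·4!/9! = 1/3780
Racah Σ t=0..2: t=0:+1/24 t=1:−1/4 t=2:+1/24 = -1/6
⇒ 3j(2 3 3; 0 0 0)² = 4/105, sgn +1
Racah Σ t=0..2: t=0:+1/16 t=1:−1/6 t=2:+1/96 = -3/32
⇒ 3j(2 3 3; 0 -1 1)² = 3/140, sgn -1
4πI² = N·(3j₀)²·(3jₘ)² = 1/5
I = -1·√(0.2/4π) = -0.12615663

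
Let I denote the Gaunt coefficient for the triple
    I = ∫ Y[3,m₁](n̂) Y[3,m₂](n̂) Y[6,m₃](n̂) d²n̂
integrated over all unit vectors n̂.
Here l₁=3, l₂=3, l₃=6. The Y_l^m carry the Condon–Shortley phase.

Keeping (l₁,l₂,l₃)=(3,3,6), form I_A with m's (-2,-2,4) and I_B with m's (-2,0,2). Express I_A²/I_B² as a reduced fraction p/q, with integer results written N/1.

Same 3,3,6: normalisation and zero-m 3j drop out of the ratio.
A: Δ: 0! 6! 6! / 13! → 1/12012; sum: t=0:+1/14400 = 1/14400; 3j²(3 3 6; -2 -2 4) = Δ·Π!·Σ² = 6/143  (sign +1)
B: Δ: 0! 6! 6! / 13! → 1/12012; sum: t=0:+1/4320 = 1/4320; 3j²(3 3 6; -2 0 2) = Δ·Π!·Σ² = 8/429  (sign +1)
I_A²/I_B² = (6/143)/(8/429) = 9/4

9/4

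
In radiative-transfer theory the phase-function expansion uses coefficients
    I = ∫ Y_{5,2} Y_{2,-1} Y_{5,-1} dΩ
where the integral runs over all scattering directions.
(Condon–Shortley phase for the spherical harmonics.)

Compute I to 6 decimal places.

Checks pass: Σm=0; 12 even; l₃=5∈[3,7].
(2·5+1)(2·2+1)(2·5+1) = 605
Δ: 2! 8! 2! / 13! → 1/38610
sum: t=0:+1/2880 t=1:−1/576 t=2:+1/2880 = -1/960
3j²(5 2 5; 0 0 0) = Δ·Π!·Σ² = 10/429  (sign +1)
sum: t=0:+1/1440 t=1:−1/2880 = 1/2880
3j²(5 2 5; 2 -1 -1) = Δ·Π!·Σ² = 7/715  (sign +1)
combine: 4πI² = 605·10/429·7/715 = 70/507
take √, sign +1: I = 0.10481902

0.104819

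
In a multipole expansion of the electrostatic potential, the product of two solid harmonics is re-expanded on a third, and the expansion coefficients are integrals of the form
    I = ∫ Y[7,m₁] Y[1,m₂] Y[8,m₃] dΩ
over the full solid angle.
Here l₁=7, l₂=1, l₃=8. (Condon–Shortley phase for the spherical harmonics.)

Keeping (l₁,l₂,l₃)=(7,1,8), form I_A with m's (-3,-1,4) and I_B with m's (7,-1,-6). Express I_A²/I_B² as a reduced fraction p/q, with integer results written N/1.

66/1

l's match ⇒ only the (l;m) 3-j factors differ between A and B.
A: triangle coeff Δ(7,1,8) = 1/2040; Σ_t [0,0]: t=0:+1/174182400 = 1/174182400; (3j)²=11/340 [(7 1 8; -3 -1 4)], sign=+1
B: triangle coeff Δ(7,1,8) = 1/2040; Σ_t [0,0]: t=0:+1/174356582400 = 1/174356582400; (3j)²=1/2040 [(7 1 8; 7 -1 -6)], sign=+1
I_A²/I_B² = (11/340)/(1/2040) = 66/1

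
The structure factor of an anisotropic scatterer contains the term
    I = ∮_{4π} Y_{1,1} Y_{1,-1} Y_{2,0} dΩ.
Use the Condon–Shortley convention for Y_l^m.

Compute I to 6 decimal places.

Checks pass: Σm=0; 4 even; l₃=2∈[0,2].
(2·1+1)(2·1+1)(2·2+1) = 45
Δ: 0! 2! 2! / 5! → 1/30
sum: t=0:+1/1 = 1/1
3j²(1 1 2; 0 0 0) = Δ·Π!·Σ² = 2/15  (sign +1)
sum: t=0:+1/4 = 1/4
3j²(1 1 2; 1 -1 0) = Δ·Π!·Σ² = 1/30  (sign +1)
combine: 4πI² = 45·2/15·1/30 = 1/5
take √, sign +1: I = 0.12615663

0.126157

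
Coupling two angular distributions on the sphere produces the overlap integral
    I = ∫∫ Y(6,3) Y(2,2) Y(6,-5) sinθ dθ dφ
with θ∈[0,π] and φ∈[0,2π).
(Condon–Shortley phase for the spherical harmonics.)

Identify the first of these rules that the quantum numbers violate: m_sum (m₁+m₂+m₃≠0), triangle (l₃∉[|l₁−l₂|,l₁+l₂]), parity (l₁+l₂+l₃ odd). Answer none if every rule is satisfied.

Σmᵢ = 0  ✓
l₃∈[|l₁−l₂|,l₁+l₂]=[4,8], have l₃=6  ✓
Σlᵢ = 14 ⇒ even  ✓

none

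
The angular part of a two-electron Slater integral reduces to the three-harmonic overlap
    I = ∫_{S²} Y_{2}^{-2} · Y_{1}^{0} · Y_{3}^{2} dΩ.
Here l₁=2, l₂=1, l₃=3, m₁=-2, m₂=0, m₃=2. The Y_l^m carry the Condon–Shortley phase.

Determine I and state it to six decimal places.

Rules hold: Σm=0, L=6 even, 1≤3≤3.
N = 5·3·7 = 105
Δ = 0!·4!·2!/7! = 1/105
Racah Σ t=0..0: t=0:+1/4 = 1/4
⇒ 3j(2 1 3; 0 0 0)² = 3/35, sgn -1
Racah Σ t=0..0: t=0:+1/24 = 1/24
⇒ 3j(2 1 3; -2 0 2)² = 1/21, sgn -1
4πI² = N·(3j₀)²·(3jₘ)² = 3/7
I = +1·√(0.428571/4π) = 0.18467439

0.184674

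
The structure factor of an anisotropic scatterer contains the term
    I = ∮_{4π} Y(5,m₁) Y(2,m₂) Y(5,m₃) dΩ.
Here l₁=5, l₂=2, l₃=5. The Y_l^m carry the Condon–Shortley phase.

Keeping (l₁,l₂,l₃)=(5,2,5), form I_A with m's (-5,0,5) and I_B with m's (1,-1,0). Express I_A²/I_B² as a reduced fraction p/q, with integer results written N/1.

l's match ⇒ only the (l;m) 3-j factors differ between A and B.
A: triangle coeff Δ(5,2,5) = 1/38610; Σ_t [2,2]: t=2:+1/161280 = 1/161280; (3j)²=15/286 [(5 2 5; -5 0 5)], sign=+1
B: triangle coeff Δ(5,2,5) = 1/38610; Σ_t [0,1]: t=0:+1/1152 t=1:−1/1440 = 1/5760; (3j)²=1/858 [(5 2 5; 1 -1 0)], sign=-1
I_A²/I_B² = (15/286)/(1/858) = 45/1

45/1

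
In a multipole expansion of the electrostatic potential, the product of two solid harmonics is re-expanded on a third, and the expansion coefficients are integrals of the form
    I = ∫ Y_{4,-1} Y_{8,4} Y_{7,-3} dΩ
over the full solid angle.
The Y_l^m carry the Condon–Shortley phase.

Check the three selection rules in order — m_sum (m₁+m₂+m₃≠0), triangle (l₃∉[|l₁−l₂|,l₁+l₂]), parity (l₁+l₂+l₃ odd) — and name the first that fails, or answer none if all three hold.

Σmᵢ = 0  ✓
l₃∈[|l₁−l₂|,l₁+l₂]=[4,12], have l₃=7  ✓
Σlᵢ = 19 ⇒ odd  ✗

parity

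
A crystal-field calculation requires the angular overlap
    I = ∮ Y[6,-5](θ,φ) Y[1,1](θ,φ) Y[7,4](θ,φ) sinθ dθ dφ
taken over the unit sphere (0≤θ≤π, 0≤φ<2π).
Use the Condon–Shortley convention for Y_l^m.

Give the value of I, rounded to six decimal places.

0.060604

Checks pass: Σm=0; 14 even; l₃=7∈[5,7].
(2·6+1)(2·1+1)(2·7+1) = 585
Δ: 0! 12! 2! / 15! → 1/1365
sum: t=0:+1/518400 = 1/518400
3j²(6 1 7; 0 0 0) = Δ·Π!·Σ² = 7/195  (sign -1)
sum: t=0:+1/79833600 = 1/79833600
3j²(6 1 7; -5 1 4) = Δ·Π!·Σ² = 1/455  (sign -1)
combine: 4πI² = 585·7/195·1/455 = 3/65
take √, sign +1: I = 0.06060368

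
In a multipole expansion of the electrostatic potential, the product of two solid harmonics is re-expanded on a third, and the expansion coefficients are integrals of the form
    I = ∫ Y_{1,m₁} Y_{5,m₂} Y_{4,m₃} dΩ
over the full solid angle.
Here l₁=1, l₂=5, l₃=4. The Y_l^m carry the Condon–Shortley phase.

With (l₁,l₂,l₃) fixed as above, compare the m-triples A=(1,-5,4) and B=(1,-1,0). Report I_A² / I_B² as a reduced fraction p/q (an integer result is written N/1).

Shared (l₁,l₂,l₃)=(1,5,4): N and (l;000)² cancel in I_A²/I_B².
A: Δ = 2!·0!·8!/11! = 1/495; Racah Σ t=0..0: t=0:+1/80640 = 1/80640; ⇒ 3j(1 5 4; 1 -5 4)² = 1/11, sgn +1
B: Δ = 2!·0!·8!/11! = 1/495; Racah Σ t=0..0: t=0:+1/1152 = 1/1152; ⇒ 3j(1 5 4; 1 -1 0)² = 1/33, sgn +1
I_A²/I_B² = (1/11)/(1/33) = 3/1

3/1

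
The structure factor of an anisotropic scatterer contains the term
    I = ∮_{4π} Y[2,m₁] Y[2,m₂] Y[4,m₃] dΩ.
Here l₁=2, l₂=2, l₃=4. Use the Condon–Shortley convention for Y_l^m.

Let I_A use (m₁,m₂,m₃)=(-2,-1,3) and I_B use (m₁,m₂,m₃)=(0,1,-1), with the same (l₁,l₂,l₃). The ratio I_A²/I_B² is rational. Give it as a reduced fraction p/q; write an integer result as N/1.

7/6

Shared (l₁,l₂,l₃)=(2,2,4): N and (l;000)² cancel in I_A²/I_B².
A: Δ = 0!·4!·4!/9! = 1/630; Racah Σ t=0..0: t=0:+1/144 = 1/144; ⇒ 3j(2 2 4; -2 -1 3)² = 1/18, sgn -1
B: Δ = 0!·4!·4!/9! = 1/630; Racah Σ t=0..0: t=0:+1/24 = 1/24; ⇒ 3j(2 2 4; 0 1 -1)² = 1/21, sgn -1
I_A²/I_B² = (1/18)/(1/21) = 7/6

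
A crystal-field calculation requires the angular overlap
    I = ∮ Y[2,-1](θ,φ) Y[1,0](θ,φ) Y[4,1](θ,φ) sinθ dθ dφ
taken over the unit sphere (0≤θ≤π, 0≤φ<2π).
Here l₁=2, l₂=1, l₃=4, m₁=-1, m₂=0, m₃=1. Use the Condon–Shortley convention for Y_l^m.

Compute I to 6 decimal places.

0.000000

triangle: need 1≤l₃≤3, have 4; I=0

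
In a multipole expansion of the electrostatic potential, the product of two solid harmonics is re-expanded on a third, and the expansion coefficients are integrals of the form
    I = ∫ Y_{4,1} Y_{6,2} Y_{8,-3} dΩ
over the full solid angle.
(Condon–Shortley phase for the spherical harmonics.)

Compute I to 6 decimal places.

Rules hold: Σm=0, L=18 even, 2≤8≤10.
N = 9·13·17 = 1989
Δ = 2!·6!·10!/19! = 1/23279256
Racah Σ t=0..2: t=0:+1/1658880 t=1:−1/518400 t=2:+1/1658880 = -1/1382400
⇒ 3j(4 6 8; 0 0 0)² = 504/46189, sgn -1
Racah Σ t=0..2: t=0:+1/5806080 t=1:−1/1451520 t=2:+1/4147200 = -1/3628800
⇒ 3j(4 6 8; 1 2 -3)² = 320/29393, sgn +1
4πI² = N·(3j₀)²·(3jₘ)² = 207360/877591
I = -1·√(0.236283/4π) = -0.13712337

-0.137123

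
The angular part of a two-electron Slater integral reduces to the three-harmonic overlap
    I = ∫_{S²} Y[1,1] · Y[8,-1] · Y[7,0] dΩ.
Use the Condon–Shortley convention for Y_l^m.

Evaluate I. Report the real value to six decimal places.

-0.183585

m-sum 0 ✓  L=16 even ✓  7≤7≤9 ✓
Π(2lᵢ+1) = 3×17×15 = 765
triangle coeff Δ(1,8,7) = 1/2040
Σ_t [1,1]: t=1:−1/25401600 = -1/25401600
(3j)²=8/255 [(1 8 7; 0 0 0)], sign=+1
Σ_t [0,0]: t=0:+1/50803200 = 1/50803200
(3j)²=3/170 [(1 8 7; 1 -1 0)], sign=-1
⇒ 4πI² = 36/85
I = (-1)√(36/85/(4π)) = -0.18358486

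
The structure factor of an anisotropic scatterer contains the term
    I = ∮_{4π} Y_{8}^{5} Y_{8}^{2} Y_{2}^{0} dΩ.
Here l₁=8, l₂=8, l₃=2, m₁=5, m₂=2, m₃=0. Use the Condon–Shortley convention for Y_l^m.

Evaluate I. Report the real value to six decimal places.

0.000000

Σmᵢ = 7 ≠ 0, so the φ-integral vanishes; I = 0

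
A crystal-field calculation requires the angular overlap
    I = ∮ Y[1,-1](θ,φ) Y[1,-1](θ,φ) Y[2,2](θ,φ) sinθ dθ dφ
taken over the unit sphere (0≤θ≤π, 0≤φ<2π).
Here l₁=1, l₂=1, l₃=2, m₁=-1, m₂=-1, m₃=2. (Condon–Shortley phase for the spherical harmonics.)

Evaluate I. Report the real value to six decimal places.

0.309019

Rules hold: Σm=0, L=4 even, 0≤2≤2.
N = 3·3·5 = 45
Δ = 0!·2!·2!/5! = 1/30
Racah Σ t=0..0: t=0:+1/1 = 1/1
⇒ 3j(1 1 2; 0 0 0)² = 2/15, sgn +1
Racah Σ t=0..0: t=0:+1/4 = 1/4
⇒ 3j(1 1 2; -1 -1 2)² = 1/5, sgn +1
4πI² = N·(3j₀)²·(3jₘ)² = 6/5
I = +1·√(1.2/4π) = 0.30901936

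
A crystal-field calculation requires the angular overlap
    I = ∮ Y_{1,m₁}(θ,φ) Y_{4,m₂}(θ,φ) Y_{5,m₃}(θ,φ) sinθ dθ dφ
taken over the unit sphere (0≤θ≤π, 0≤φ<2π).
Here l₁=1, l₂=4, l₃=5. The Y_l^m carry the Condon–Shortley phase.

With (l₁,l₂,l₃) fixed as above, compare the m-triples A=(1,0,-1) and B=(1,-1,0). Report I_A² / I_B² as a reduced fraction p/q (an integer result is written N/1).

3/2

Shared (l₁,l₂,l₃)=(1,4,5): N and (l;000)² cancel in I_A²/I_B².
A: Δ = 0!·2!·8!/11! = 1/495; Racah Σ t=0..0: t=0:+1/1152 = 1/1152; ⇒ 3j(1 4 5; 1 0 -1)² = 1/33, sgn +1
B: Δ = 0!·2!·8!/11! = 1/495; Racah Σ t=0..0: t=0:+1/1440 = 1/1440; ⇒ 3j(1 4 5; 1 -1 0)² = 2/99, sgn -1
I_A²/I_B² = (1/33)/(2/99) = 3/2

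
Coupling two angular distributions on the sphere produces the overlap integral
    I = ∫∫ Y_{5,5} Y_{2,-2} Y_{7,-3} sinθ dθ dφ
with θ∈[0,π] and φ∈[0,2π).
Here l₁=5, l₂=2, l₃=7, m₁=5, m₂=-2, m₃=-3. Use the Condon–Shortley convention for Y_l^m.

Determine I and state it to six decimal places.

-0.011332

Checks pass: Σm=0; 14 even; l₃=7∈[3,7].
(2·5+1)(2·2+1)(2·7+1) = 825
Δ: 0! 10! 4! / 15! → 1/15015
sum: t=0:+1/57600 = 1/57600
3j²(5 2 7; 0 0 0) = Δ·Π!·Σ² = 21/715  (sign -1)
sum: t=0:+1/87091200 = 1/87091200
3j²(5 2 7; 5 -2 -3) = Δ·Π!·Σ² = 1/15015  (sign +1)
combine: 4πI² = 825·21/715·1/15015 = 3/1859
take √, sign -1: I = -0.01133225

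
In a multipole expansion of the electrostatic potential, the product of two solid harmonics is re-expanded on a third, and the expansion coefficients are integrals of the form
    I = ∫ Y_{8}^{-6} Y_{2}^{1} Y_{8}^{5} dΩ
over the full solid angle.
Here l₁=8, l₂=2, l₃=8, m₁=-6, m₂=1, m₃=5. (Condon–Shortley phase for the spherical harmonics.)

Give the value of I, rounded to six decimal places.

0.193241

Checks pass: Σm=0; 18 even; l₃=8∈[6,10].
(2·8+1)(2·2+1)(2·8+1) = 1445
Δ: 2! 14! 2! / 19! → 1/348840
sum: t=0:+1/116121600 t=1:−1/25401600 t=2:+1/116121600 = -1/45158400
3j²(8 2 8; 0 0 0) = Δ·Π!·Σ² = 24/1615  (sign -1)
sum: t=1:−1/12454041600 t=2:+1/1916006400 = 1/2264371200
3j²(8 2 8; -6 1 5) = Δ·Π!·Σ² = 847/38760  (sign -1)
combine: 4πI² = 1445·24/1615·847/38760 = 847/1805
take √, sign +1: I = 0.19324051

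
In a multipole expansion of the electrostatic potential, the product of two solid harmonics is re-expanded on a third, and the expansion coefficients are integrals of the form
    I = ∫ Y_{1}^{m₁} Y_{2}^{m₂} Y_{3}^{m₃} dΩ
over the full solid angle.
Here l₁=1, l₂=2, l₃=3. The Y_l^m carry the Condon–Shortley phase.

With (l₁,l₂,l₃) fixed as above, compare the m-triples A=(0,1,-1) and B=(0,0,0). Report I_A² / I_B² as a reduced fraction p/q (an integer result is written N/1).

Same 1,2,3: normalisation and zero-m 3j drop out of the ratio.
A: Δ: 0! 2! 4! / 7! → 1/105; sum: t=0:+1/6 = 1/6; 3j²(1 2 3; 0 1 -1) = Δ·Π!·Σ² = 8/105  (sign +1)
B: Δ: 0! 2! 4! / 7! → 1/105; sum: t=0:+1/4 = 1/4; 3j²(1 2 3; 0 0 0) = Δ·Π!·Σ² = 3/35  (sign -1)
I_A²/I_B² = (8/105)/(3/35) = 8/9

8/9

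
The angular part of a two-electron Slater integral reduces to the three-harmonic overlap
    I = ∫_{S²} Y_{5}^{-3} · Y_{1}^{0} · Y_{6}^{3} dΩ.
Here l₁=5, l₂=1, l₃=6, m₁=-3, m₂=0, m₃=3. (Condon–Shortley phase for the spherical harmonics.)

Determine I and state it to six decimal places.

Checks pass: Σm=0; 12 even; l₃=6∈[4,6].
(2·5+1)(2·1+1)(2·6+1) = 429
Δ: 0! 10! 2! / 13! → 1/858
sum: t=0:+1/14400 = 1/14400
3j²(5 1 6; 0 0 0) = Δ·Π!·Σ² = 6/143  (sign +1)
sum: t=0:+1/80640 = 1/80640
3j²(5 1 6; -3 0 3) = Δ·Π!·Σ² = 9/286  (sign -1)
combine: 4πI² = 429·6/143·9/286 = 81/143
take √, sign -1: I = -0.21230956

-0.212310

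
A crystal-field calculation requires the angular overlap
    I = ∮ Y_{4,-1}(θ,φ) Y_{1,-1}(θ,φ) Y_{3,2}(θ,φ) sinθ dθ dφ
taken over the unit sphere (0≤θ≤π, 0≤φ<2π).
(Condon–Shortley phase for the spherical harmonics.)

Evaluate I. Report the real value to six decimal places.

-0.106622

m-sum 0 ✓  L=8 even ✓  3≤3≤5 ✓
Π(2lᵢ+1) = 9×3×7 = 189
triangle coeff Δ(4,1,3) = 1/252
Σ_t [1,1]: t=1:−1/36 = -1/36
(3j)²=4/63 [(4 1 3; 0 0 0)], sign=+1
Σ_t [0,0]: t=0:+1/240 = 1/240
(3j)²=1/84 [(4 1 3; -1 -1 2)], sign=-1
⇒ 4πI² = 1/7
I = (-1)√(1/7/(4π)) = -0.10662181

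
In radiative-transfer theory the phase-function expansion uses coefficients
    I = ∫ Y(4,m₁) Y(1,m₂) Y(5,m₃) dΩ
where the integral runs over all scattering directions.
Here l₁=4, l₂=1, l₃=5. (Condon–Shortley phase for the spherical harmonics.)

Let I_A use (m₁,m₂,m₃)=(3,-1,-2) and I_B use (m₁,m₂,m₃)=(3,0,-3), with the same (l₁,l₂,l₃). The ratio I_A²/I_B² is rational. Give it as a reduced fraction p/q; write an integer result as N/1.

3/16

Same 4,1,5: normalisation and zero-m 3j drop out of the ratio.
A: Δ: 0! 8! 2! / 11! → 1/495; sum: t=0:+1/10080 = 1/10080; 3j²(4 1 5; 3 -1 -2) = Δ·Π!·Σ² = 1/165  (sign -1)
B: Δ: 0! 8! 2! / 11! → 1/495; sum: t=0:+1/5040 = 1/5040; 3j²(4 1 5; 3 0 -3) = Δ·Π!·Σ² = 16/495  (sign +1)
I_A²/I_B² = (1/165)/(16/495) = 3/16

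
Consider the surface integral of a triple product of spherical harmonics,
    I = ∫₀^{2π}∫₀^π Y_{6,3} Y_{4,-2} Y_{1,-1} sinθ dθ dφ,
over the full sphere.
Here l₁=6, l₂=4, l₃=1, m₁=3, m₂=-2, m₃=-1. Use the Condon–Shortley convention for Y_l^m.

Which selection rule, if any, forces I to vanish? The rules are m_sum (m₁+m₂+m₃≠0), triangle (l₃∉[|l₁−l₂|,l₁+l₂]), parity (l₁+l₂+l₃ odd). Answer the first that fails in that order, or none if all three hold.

azimuthal sum: 3 − 2 − 1 = 0  ✓
2 ≤ 1 ≤ 10 (triangle on l)  ✗
L = 6 + 4 + 1 = 11 (odd)

triangle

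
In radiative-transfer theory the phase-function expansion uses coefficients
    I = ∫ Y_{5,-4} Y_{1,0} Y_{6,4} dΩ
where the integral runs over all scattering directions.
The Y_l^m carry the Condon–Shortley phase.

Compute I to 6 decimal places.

0.182727

Rules hold: Σm=0, L=12 even, 4≤6≤6.
N = 11·3·13 = 429
Δ = 0!·10!·2!/13! = 1/858
Racah Σ t=0..0: t=0:+1/14400 = 1/14400
⇒ 3j(5 1 6; 0 0 0)² = 6/143, sgn +1
Racah Σ t=0..0: t=0:+1/362880 = 1/362880
⇒ 3j(5 1 6; -4 0 4)² = 10/429, sgn +1
4πI² = N·(3j₀)²·(3jₘ)² = 60/143
I = +1·√(0.41958/4π) = 0.18272698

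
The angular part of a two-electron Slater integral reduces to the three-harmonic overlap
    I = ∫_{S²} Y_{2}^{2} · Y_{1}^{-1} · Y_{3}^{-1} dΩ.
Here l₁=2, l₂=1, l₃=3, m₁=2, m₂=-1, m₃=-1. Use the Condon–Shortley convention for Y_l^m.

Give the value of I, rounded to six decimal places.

Checks pass: Σm=0; 6 even; l₃=3∈[1,3].
(2·2+1)(2·1+1)(2·3+1) = 105
Δ: 0! 4! 2! / 7! → 1/105
sum: t=0:+1/4 = 1/4
3j²(2 1 3; 0 0 0) = Δ·Π!·Σ² = 3/35  (sign -1)
sum: t=0:+1/48 = 1/48
3j²(2 1 3; 2 -1 -1) = Δ·Π!·Σ² = 1/105  (sign +1)
combine: 4πI² = 105·3/35·1/105 = 3/35
take √, sign -1: I = -0.08258890

-0.082589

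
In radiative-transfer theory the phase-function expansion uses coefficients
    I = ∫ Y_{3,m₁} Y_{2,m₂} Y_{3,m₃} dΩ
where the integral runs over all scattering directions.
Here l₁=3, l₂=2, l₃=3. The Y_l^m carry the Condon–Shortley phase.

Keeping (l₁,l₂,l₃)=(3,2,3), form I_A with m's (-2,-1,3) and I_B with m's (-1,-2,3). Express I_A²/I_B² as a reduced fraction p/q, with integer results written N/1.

5/2

l's match ⇒ only the (l;m) 3-j factors differ between A and B.
A: triangle coeff Δ(3,2,3) = 1/3780; Σ_t [1,1]: t=1:−1/48 = -1/48; (3j)²=5/84 [(3 2 3; -2 -1 3)], sign=-1
B: triangle coeff Δ(3,2,3) = 1/3780; Σ_t [0,0]: t=0:+1/96 = 1/96; (3j)²=1/42 [(3 2 3; -1 -2 3)], sign=+1
I_A²/I_B² = (5/84)/(1/42) = 5/2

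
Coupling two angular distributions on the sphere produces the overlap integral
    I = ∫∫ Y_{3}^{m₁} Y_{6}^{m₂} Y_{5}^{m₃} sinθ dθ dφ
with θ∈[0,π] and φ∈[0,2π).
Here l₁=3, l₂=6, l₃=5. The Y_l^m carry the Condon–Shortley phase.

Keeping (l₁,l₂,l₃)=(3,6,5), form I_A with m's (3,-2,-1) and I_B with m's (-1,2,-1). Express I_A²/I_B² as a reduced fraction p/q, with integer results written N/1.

Same 3,6,5: normalisation and zero-m 3j drop out of the ratio.
A: Δ: 4! 2! 8! / 15! → 1/675675; sum: t=0:+1/27648 = 1/27648; 3j²(3 6 5; 3 -2 -1) = Δ·Π!·Σ² = 10/429  (sign +1)
B: Δ: 4! 2! 8! / 15! → 1/675675; sum: t=2:+1/11520 t=3:−1/4320 t=4:+1/27648 = -1/9216; 3j²(3 6 5; -1 2 -1) = Δ·Π!·Σ² = 2/143  (sign -1)
I_A²/I_B² = (10/429)/(2/143) = 5/3

5/3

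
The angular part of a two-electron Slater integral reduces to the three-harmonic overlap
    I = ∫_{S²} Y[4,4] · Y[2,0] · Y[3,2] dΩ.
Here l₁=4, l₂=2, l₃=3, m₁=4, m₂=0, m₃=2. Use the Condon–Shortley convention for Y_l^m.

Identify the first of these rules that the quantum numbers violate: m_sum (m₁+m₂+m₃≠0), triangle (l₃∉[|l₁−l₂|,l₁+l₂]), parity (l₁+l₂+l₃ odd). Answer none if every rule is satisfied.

m₁+m₂+m₃ = 4 + 0 + 2 = 6  ✗
triangle: |4−2|=2 ≤ l₃=3 ≤ 4+2=6
parity: l₁+l₂+l₃ = 9 is odd

m_sum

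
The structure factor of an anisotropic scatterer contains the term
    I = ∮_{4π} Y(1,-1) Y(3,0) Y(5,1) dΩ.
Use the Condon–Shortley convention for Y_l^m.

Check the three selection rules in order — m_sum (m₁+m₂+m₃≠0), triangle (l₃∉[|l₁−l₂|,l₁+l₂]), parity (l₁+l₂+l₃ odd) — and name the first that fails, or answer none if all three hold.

triangle

m₁+m₂+m₃ = -1 + 0 + 1 = 0  ✓
triangle: |1−3|=2 ≤ l₃=5 ≤ 1+3=4  ✗
parity: l₁+l₂+l₃ = 9 is odd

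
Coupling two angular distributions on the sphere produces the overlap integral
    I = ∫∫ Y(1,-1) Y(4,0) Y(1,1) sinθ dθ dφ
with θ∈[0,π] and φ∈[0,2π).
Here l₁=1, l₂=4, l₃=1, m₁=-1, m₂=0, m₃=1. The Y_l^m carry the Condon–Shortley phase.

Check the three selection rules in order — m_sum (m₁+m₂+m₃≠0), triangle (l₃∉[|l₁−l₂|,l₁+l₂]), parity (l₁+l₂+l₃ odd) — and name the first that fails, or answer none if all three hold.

triangle

Σmᵢ = 0  ✓
l₃∈[|l₁−l₂|,l₁+l₂]=[3,5], have l₃=1  ✗
Σlᵢ = 6 ⇒ even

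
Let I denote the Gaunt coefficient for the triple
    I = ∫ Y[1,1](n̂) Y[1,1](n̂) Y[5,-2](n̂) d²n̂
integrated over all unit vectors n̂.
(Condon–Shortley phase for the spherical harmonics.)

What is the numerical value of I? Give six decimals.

|1−1|≤5≤1+1 violated ⇒ I = 0

0.000000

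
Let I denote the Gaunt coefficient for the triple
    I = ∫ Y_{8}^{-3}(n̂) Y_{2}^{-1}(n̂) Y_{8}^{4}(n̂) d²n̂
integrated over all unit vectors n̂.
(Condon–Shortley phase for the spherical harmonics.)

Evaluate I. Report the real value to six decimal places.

m-sum 0 ✓  L=18 even ✓  6≤8≤10 ✓
Π(2lᵢ+1) = 17×5×17 = 1445
triangle coeff Δ(8,2,8) = 1/348840
Σ_t [0,2]: t=0:+1/116121600 t=1:−1/25401600 t=2:+1/116121600 = -1/45158400
(3j)²=24/1615 [(8 2 8; 0 0 0)], sign=-1
Σ_t [0,1]: t=0:+1/479001600 t=1:−1/174182400 = -1/273715200
(3j)²=49/3876 [(8 2 8; -3 -1 4)], sign=-1
⇒ 4πI² = 98/361
I = (+1)√(98/361/(4π)) = 0.14697873

0.146979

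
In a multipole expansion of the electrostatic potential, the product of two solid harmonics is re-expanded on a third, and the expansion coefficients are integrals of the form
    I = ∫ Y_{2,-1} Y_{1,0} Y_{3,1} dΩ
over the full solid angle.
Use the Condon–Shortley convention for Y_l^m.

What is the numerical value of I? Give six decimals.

-0.233597

Checks pass: Σm=0; 6 even; l₃=3∈[1,3].
(2·2+1)(2·1+1)(2·3+1) = 105
Δ: 0! 4! 2! / 7! → 1/105
sum: t=0:+1/4 = 1/4
3j²(2 1 3; 0 0 0) = Δ·Π!·Σ² = 3/35  (sign -1)
sum: t=0:+1/6 = 1/6
3j²(2 1 3; -1 0 1) = Δ·Π!·Σ² = 8/105  (sign +1)
combine: 4πI² = 105·3/35·8/105 = 24/35
take √, sign -1: I = -0.23359668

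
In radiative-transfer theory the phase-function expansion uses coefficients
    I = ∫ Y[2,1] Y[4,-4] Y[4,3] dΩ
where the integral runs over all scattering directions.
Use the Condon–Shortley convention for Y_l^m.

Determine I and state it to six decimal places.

m-sum 0 ✓  L=10 even ✓  2≤4≤6 ✓
Π(2lᵢ+1) = 5×9×9 = 405
triangle coeff Δ(2,4,4) = 1/13860
Σ_t [0,2]: t=0:+1/192 t=1:−1/36 t=2:+1/192 = -5/288
(3j)²=20/693 [(2 4 4; 0 0 0)], sign=-1
Σ_t [0,0]: t=0:+1/1440 = 1/1440
(3j)²=7/165 [(2 4 4; 1 -4 3)], sign=-1
⇒ 4πI² = 60/121
I = (+1)√(60/121/(4π)) = 0.19864517

0.198645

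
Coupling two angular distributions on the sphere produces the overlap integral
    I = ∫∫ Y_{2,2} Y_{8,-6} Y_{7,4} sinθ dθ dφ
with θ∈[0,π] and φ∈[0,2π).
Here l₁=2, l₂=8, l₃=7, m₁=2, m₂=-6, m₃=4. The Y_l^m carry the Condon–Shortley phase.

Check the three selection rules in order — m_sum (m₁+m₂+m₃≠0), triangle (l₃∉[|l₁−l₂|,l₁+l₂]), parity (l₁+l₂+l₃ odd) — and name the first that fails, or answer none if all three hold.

Σmᵢ = 0  ✓
l₃∈[|l₁−l₂|,l₁+l₂]=[6,10], have l₃=7  ✓
Σlᵢ = 17 ⇒ odd  ✗

parity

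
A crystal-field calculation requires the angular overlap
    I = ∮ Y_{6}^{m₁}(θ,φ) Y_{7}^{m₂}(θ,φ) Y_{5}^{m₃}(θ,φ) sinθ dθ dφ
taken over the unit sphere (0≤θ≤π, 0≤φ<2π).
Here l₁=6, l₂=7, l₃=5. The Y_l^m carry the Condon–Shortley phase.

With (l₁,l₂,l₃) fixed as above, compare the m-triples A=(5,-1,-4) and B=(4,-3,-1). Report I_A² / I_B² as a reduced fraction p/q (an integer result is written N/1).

Shared (l₁,l₂,l₃)=(6,7,5): N and (l;000)² cancel in I_A²/I_B².
A: Δ = 8!·4!·6!/19! = 1/174594420; Racah Σ t=0..1: t=0:+1/174182400 t=1:−1/14515200 = -11/174182400; ⇒ 3j(6 7 5; 5 -1 -4)² = 121/12597, sgn +1
B: Δ = 8!·4!·6!/19! = 1/174594420; Racah Σ t=0..2: t=0:+1/7741440 t=1:−1/1088640 t=2:+1/1658880 = -13/69672960; ⇒ 3j(6 7 5; 4 -3 -1)² = 325/149226, sgn -1
I_A²/I_B² = (121/12597)/(325/149226) = 18634/4225

18634/4225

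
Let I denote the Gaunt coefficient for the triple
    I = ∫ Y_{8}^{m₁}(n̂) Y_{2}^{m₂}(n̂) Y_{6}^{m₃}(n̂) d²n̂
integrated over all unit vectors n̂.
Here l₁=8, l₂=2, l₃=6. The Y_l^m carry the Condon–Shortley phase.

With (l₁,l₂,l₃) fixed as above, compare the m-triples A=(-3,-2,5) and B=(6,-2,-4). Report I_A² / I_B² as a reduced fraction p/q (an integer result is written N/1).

5/1001

Shared (l₁,l₂,l₃)=(8,2,6): N and (l;000)² cancel in I_A²/I_B².
A: Δ = 4!·12!·0!/17! = 1/30940; Racah Σ t=0..0: t=0:+1/958003200 = 1/958003200; ⇒ 3j(8 2 6; -3 -2 5)² = 1/6188, sgn -1
B: Δ = 4!·12!·0!/17! = 1/30940; Racah Σ t=0..0: t=0:+1/174182400 = 1/174182400; ⇒ 3j(8 2 6; 6 -2 -4)² = 11/340, sgn +1
I_A²/I_B² = (1/6188)/(11/340) = 5/1001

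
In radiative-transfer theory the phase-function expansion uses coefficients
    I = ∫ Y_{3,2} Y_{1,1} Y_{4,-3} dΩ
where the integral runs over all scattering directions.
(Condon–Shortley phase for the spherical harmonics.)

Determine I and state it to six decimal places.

m-sum 0 ✓  L=8 even ✓  2≤4≤4 ✓
Π(2lᵢ+1) = 7×3×9 = 189
triangle coeff Δ(3,1,4) = 1/252
Σ_t [0,0]: t=0:+1/36 = 1/36
(3j)²=4/63 [(3 1 4; 0 0 0)], sign=+1
Σ_t [0,0]: t=0:+1/240 = 1/240
(3j)²=1/12 [(3 1 4; 2 1 -3)], sign=-1
⇒ 4πI² = 1/1
I = (-1)√(1/1/(4π)) = -0.28209479

-0.282095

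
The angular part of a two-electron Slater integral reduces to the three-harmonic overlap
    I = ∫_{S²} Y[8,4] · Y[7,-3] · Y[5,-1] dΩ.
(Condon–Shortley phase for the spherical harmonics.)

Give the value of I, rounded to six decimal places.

Checks pass: Σm=0; 20 even; l₃=5∈[1,15].
(2·8+1)(2·7+1)(2·5+1) = 2805
Δ: 10! 6! 4! / 21! → 1/814773960
sum: t=3:−1/87091200 t=4:+1/4976640 t=5:−1/2073600 t=6:+1/4976640 t=7:−1/87091200 = -1/9676800
3j²(8 7 5; 0 0 0) = Δ·Π!·Σ² = 360/46189  (sign +1)
sum: t=0:+1/4180377600 t=1:−1/78382080 t=2:+1/15482880 t=3:−1/21772800 t=4:+1/298598400 = 17/1791590400
3j²(8 7 5; 4 -3 -1) = Δ·Π!·Σ² = 17/8892  (sign +1)
combine: 4πI² = 2805·360/46189·17/8892 = 2550/61009
take √, sign +1: I = 0.05767242

0.057672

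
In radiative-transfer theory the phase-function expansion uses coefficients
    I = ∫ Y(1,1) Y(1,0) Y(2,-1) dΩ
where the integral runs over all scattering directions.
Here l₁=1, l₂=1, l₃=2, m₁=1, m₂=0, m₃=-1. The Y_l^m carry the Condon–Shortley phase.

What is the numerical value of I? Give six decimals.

Checks pass: Σm=0; 4 even; l₃=2∈[0,2].
(2·1+1)(2·1+1)(2·2+1) = 45
Δ: 0! 2! 2! / 5! → 1/30
sum: t=0:+1/1 = 1/1
3j²(1 1 2; 0 0 0) = Δ·Π!·Σ² = 2/15  (sign +1)
sum: t=0:+1/2 = 1/2
3j²(1 1 2; 1 0 -1) = Δ·Π!·Σ² = 1/10  (sign -1)
combine: 4πI² = 45·2/15·1/10 = 3/5
take √, sign -1: I = -0.21850969

-0.218510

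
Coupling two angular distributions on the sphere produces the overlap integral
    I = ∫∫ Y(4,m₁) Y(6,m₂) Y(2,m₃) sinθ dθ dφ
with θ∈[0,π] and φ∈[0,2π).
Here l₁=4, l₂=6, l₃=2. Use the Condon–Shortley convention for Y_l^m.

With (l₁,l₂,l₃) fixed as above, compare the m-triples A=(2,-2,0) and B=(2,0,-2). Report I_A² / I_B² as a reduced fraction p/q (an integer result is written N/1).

56/5

l's match ⇒ only the (l;m) 3-j factors differ between A and B.
A: triangle coeff Δ(4,6,2) = 1/6435; Σ_t [2,2]: t=2:+1/5760 = 1/5760; (3j)²=56/2145 [(4 6 2; 2 -2 0)], sign=+1
B: triangle coeff Δ(4,6,2) = 1/6435; Σ_t [2,2]: t=2:+1/34560 = 1/34560; (3j)²=1/429 [(4 6 2; 2 0 -2)], sign=+1
I_A²/I_B² = (56/2145)/(1/429) = 56/5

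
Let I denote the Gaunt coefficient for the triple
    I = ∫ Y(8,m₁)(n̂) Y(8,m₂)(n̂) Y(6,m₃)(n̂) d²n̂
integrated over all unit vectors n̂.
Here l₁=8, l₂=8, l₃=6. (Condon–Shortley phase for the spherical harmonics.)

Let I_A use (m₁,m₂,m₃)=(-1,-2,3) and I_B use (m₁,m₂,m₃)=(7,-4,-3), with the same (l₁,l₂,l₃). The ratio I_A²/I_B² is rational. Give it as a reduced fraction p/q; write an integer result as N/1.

162/1573

Same 8,8,6: normalisation and zero-m 3j drop out of the ratio.
A: Δ: 10! 6! 6! / 23! → 1/13742520792; sum: t=3:−1/783820800 t=4:+1/99532800 t=5:−1/82944000 t=6:+1/447897600 = -11/10450944000; 3j²(8 8 6; -1 -2 3) = Δ·Π!·Σ² = 81/96577  (sign +1)
B: Δ: 10! 6! 6! / 23! → 1/13742520792; sum: t=0:+1/20901888000 t=1:−1/9405849600 = -11/188116992000; 3j²(8 8 6; 7 -4 -3) = Δ·Π!·Σ² = 121/14858  (sign +1)
I_A²/I_B² = (81/96577)/(121/14858) = 162/1573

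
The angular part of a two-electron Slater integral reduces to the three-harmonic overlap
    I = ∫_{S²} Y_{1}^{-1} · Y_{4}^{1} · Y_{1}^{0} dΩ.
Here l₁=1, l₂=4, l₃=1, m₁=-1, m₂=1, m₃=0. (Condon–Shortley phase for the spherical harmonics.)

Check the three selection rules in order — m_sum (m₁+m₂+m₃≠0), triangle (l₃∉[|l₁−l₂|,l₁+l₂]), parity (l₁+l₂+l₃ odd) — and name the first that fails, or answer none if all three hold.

Σmᵢ = 0  ✓
l₃∈[|l₁−l₂|,l₁+l₂]=[3,5], have l₃=1  ✗
Σlᵢ = 6 ⇒ even

triangle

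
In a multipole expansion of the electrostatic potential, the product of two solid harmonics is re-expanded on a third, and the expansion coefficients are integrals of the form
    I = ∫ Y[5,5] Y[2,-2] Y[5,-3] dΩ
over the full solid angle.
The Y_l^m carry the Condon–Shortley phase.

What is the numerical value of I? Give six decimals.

Rules hold: Σm=0, L=12 even, 3≤5≤7.
N = 11·5·11 = 605
Δ = 2!·8!·2!/13! = 1/38610
Racah Σ t=0..2: t=0:+1/2880 t=1:−1/576 t=2:+1/2880 = -1/960
⇒ 3j(5 2 5; 0 0 0)² = 10/429, sgn +1
Racah Σ t=0..0: t=0:+1/161280 = 1/161280
⇒ 3j(5 2 5; 5 -2 -3)² = 1/143, sgn +1
4πI² = N·(3j₀)²·(3jₘ)² = 50/507
I = +1·√(0.0986193/4π) = 0.08858824

0.088588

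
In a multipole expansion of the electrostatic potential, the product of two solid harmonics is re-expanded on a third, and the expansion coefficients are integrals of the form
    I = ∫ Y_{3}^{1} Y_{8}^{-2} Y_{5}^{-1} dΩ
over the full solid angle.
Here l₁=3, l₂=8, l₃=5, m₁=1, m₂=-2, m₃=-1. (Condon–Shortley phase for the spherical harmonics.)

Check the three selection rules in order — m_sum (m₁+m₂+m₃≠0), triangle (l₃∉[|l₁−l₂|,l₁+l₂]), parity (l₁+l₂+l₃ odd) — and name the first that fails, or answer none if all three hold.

m_sum

azimuthal sum: 1 − 2 − 1 = -2  ✗
5 ≤ 5 ≤ 11 (triangle on l)
L = 3 + 8 + 5 = 16 (even)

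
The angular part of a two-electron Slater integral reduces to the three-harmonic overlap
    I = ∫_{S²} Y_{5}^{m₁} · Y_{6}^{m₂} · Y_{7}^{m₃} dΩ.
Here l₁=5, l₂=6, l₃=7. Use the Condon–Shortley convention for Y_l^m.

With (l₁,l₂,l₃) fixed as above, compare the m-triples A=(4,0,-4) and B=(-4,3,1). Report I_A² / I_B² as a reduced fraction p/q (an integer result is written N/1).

l's match ⇒ only the (l;m) 3-j factors differ between A and B.
A: triangle coeff Δ(5,6,7) = 1/174594420; Σ_t [0,1]: t=0:+1/4147200 t=1:−1/3110400 = -1/12441600; (3j)²=7/4199 [(5 6 7; 4 0 -4)], sign=+1
B: triangle coeff Δ(5,6,7) = 1/174594420; Σ_t [3,4]: t=3:−1/6220800 t=4:+1/2073600 = 1/3110400; (3j)²=3136/230945 [(5 6 7; -4 3 1)], sign=+1
I_A²/I_B² = (7/4199)/(3136/230945) = 55/448

55/448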